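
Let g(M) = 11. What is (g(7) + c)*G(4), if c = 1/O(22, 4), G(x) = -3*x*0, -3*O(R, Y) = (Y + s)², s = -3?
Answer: 0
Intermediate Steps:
O(R, Y) = -(-3 + Y)²/3 (O(R, Y) = -(Y - 3)²/3 = -(-3 + Y)²/3)
G(x) = 0
c = -3 (c = 1/(-(-3 + 4)²/3) = 1/(-⅓*1²) = 1/(-⅓*1) = 1/(-⅓) = -3)
(g(7) + c)*G(4) = (11 - 3)*0 = 8*0 = 0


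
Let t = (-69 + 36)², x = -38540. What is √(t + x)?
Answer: I*√37451 ≈ 193.52*I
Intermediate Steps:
t = 1089 (t = (-33)² = 1089)
√(t + x) = √(1089 - 38540) = √(-37451) = I*√37451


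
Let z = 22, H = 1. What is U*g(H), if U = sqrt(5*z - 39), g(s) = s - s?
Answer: 0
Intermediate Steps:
g(s) = 0
U = sqrt(71) (U = sqrt(5*22 - 39) = sqrt(110 - 39) = sqrt(71) ≈ 8.4261)
U*g(H) = sqrt(71)*0 = 0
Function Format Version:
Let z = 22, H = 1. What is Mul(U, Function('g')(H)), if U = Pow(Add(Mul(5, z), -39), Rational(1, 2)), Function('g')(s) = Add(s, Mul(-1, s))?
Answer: 0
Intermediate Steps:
Function('g')(s) = 0
U = Pow(71, Rational(1, 2)) (U = Pow(Add(Mul(5, 22), -39), Rational(1, 2)) = Pow(Add(110, -39), Rational(1, 2)) = Pow(71, Rational(1, 2)) ≈ 8.4261)
Mul(U, Function('g')(H)) = Mul(Pow(71, Rational(1, 2)), 0) = 0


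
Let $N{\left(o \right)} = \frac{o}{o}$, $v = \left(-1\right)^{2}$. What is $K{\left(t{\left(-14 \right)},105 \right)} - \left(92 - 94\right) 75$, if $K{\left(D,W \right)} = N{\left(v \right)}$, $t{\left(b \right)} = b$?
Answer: $151$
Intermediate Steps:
$v = 1$
$N{\left(o \right)} = 1$
$K{\left(D,W \right)} = 1$
$K{\left(t{\left(-14 \right)},105 \right)} - \left(92 - 94\right) 75 = 1 - \left(92 - 94\right) 75 = 1 - \left(-2\right) 75 = 1 - -150 = 1 + 150 = 151$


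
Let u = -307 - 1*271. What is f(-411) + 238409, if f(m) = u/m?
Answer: 97986677/411 ≈ 2.3841e+5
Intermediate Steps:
u = -578 (u = -307 - 271 = -578)
f(m) = -578/m
f(-411) + 238409 = -578/(-411) + 238409 = -578*(-1/411) + 238409 = 578/411 + 238409 = 97986677/411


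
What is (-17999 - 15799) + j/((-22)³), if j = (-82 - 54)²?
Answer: -44987450/1331 ≈ -33800.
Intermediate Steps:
j = 18496 (j = (-136)² = 18496)
(-17999 - 15799) + j/((-22)³) = (-17999 - 15799) + 18496/((-22)³) = -33798 + 18496/(-10648) = -33798 + 18496*(-1/10648) = -33798 - 2312/1331 = -44987450/1331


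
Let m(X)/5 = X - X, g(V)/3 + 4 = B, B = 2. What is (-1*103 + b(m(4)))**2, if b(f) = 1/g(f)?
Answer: 383161/36 ≈ 10643.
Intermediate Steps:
g(V) = -6 (g(V) = -12 + 3*2 = -12 + 6 = -6)
m(X) = 0 (m(X) = 5*(X - X) = 5*0 = 0)
b(f) = -1/6 (b(f) = 1/(-6) = -1/6)
(-1*103 + b(m(4)))**2 = (-1*103 - 1/6)**2 = (-103 - 1/6)**2 = (-619/6)**2 = 383161/36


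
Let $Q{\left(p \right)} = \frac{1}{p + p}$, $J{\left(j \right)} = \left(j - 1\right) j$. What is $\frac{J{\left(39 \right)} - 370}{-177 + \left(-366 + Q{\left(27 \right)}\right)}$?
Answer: $- \frac{60048}{29321} \approx -2.048$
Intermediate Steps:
$J{\left(j \right)} = j \left(-1 + j\right)$ ($J{\left(j \right)} = \left(-1 + j\right) j = j \left(-1 + j\right)$)
$Q{\left(p \right)} = \frac{1}{2 p}$
$\frac{J{\left(39 \right)} - 370}{-177 + \left(-366 + Q{\left(27 \right)}\right)} = \frac{39 \left(-1 + 39\right) - 370}{-177 - \left(366 - \frac{1}{2 \cdot 27}\right)} = \frac{39 \cdot 38 - 370}{-177 + \left(-366 + \frac{1}{2} \cdot \frac{1}{27}\right)} = \frac{1482 - 370}{-177 + \left(-366 + \frac{1}{54}\right)} = \frac{1112}{-177 - \frac{19763}{54}} = \frac{1112}{- \frac{29321}{54}} = 1112 \left(- \frac{54}{29321}\right) = - \frac{60048}{29321}$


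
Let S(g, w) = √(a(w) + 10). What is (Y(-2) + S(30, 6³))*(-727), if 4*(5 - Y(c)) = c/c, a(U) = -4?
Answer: -13813/4 - 727*√6 ≈ -5234.0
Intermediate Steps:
S(g, w) = √6 (S(g, w) = √(-4 + 10) = √6)
Y(c) = 19/4 (Y(c) = 5 - c/(4*c) = 5 - ¼*1 = 5 - ¼ = 19/4)
(Y(-2) + S(30, 6³))*(-727) = (19/4 + √6)*(-727) = -13813/4 - 727*√6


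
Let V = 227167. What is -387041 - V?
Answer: -614208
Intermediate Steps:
-387041 - V = -387041 - 1*227167 = -387041 - 227167 = -614208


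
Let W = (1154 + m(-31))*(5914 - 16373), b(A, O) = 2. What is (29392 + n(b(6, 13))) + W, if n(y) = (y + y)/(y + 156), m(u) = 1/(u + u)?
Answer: -58972533627/4898 ≈ -1.2040e+7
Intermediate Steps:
m(u) = 1/(2*u)
W = -748310073/62 (W = (1154 + (½)/(-31))*(5914 - 16373) = (1154 + (½)*(-1/31))*(-10459) = (1154 - 1/62)*(-10459) = (71547/62)*(-10459) = -748310073/62 ≈ -1.2070e+7)
n(y) = 2*y/(156 + y) (n(y) = (2*y)/(156 + y) = 2*y/(156 + y))
(29392 + n(b(6, 13))) + W = (29392 + 2*2/(156 + 2)) - 748310073/62 = (29392 + 2*2/158) - 748310073/62 = (29392 + 2*2*(1/158)) - 748310073/62 = (29392 + 2/79) - 748310073/62 = 2321970/79 - 748310073/62 = -58972533627/4898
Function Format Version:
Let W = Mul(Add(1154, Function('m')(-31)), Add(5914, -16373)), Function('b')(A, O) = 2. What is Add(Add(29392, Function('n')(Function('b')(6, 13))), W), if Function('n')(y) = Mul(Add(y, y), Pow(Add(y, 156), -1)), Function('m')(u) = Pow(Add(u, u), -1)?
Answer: Rational(-58972533627, 4898) ≈ -1.2040e+7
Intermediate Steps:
Function('m')(u) = Mul(Rational(1, 2), Pow(u, -1)) (Function('m')(u) = Pow(Mul(2, u), -1) = Mul(Rational(1, 2), Pow(u, -1)))
W = Rational(-748310073, 62) (W = Mul(Add(1154, Mul(Rational(1, 2), Pow(-31, -1))), Add(5914, -16373)) = Mul(Add(1154, Mul(Rational(1, 2), Rational(-1, 31))), -10459) = Mul(Add(1154, Rational(-1, 62)), -10459) = Mul(Rational(71547, 62), -10459) = Rational(-748310073, 62) ≈ -1.2070e+7)
Function('n')(y) = Mul(2, y, Pow(Add(156, y), -1)) (Function('n')(y) = Mul(Mul(2, y), Pow(Add(156, y), -1)) = Mul(2, y, Pow(Add(156, y), -1)))
Add(Add(29392, Function('n')(Function('b')(6, 13))), W) = Add(Add(29392, Mul(2, 2, Pow(Add(156, 2), -1))), Rational(-748310073, 62)) = Add(Add(29392, Mul(2, 2, Pow(158, -1))), Rational(-748310073, 62)) = Add(Add(29392, Mul(2, 2, Rational(1, 158))), Rational(-748310073, 62)) = Add(Add(29392, Rational(2, 79)), Rational(-748310073, 62)) = Add(Rational(2321970, 79), Rational(-748310073, 62)) = Rational(-58972533627, 4898)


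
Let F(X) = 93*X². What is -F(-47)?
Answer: -205437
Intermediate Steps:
-F(-47) = -93*(-47)² = -93*2209 = -1*205437 = -205437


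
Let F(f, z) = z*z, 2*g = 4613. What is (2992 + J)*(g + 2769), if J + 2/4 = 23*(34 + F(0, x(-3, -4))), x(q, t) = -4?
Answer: 84080733/4 ≈ 2.1020e+7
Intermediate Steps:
g = 4613/2 (g = (½)*4613 = 4613/2 ≈ 2306.5)
F(f, z) = z²
J = 2299/2 (J = -½ + 23*(34 + (-4)²) = -½ + 23*(34 + 16) = -½ + 23*50 = -½ + 1150 = 2299/2 ≈ 1149.5)
(2992 + J)*(g + 2769) = (2992 + 2299/2)*(4613/2 + 2769) = (8283/2)*(10151/2) = 84080733/4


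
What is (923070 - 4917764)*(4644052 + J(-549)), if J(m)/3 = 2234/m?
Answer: -3394927774649708/183 ≈ -1.8552e+13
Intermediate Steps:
J(m) = 6702/m (J(m) = 3*(2234/m) = 6702/m)
(923070 - 4917764)*(4644052 + J(-549)) = (923070 - 4917764)*(4644052 + 6702/(-549)) = -3994694*(4644052 + 6702*(-1/549)) = -3994694*(4644052 - 2234/183) = -3994694*849859282/183 = -3394927774649708/183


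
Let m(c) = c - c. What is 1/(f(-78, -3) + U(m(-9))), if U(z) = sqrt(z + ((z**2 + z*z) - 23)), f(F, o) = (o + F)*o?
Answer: -I/(sqrt(23) - 243*I) ≈ 0.0041136 - 8.1186e-5*I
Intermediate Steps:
f(F, o) = o*(F + o) (f(F, o) = (F + o)*o = o*(F + o))
m(c) = 0
U(z) = sqrt(-23 + z + 2*z**2) (U(z) = sqrt(z + ((z**2 + z**2) - 23)) = sqrt(z + (2*z**2 - 23)) = sqrt(z + (-23 + 2*z**2)) = sqrt(-23 + z + 2*z**2))
1/(f(-78, -3) + U(m(-9))) = 1/(-3*(-78 - 3) + sqrt(-23 + 0 + 2*0**2)) = 1/(-3*(-81) + sqrt(-23 + 0 + 2*0)) = 1/(243 + sqrt(-23 + 0 + 0)) = 1/(243 + sqrt(-23)) = 1/(243 + I*sqrt(23))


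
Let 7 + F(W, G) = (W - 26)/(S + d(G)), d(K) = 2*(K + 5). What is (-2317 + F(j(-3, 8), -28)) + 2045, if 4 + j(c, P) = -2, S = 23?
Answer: -6385/23 ≈ -277.61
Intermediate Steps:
j(c, P) = -6 (j(c, P) = -4 - 2 = -6)
d(K) = 10 + 2*K (d(K) = 2*(5 + K) = 10 + 2*K)
F(W, G) = -7 + (-26 + W)/(33 + 2*G) (F(W, G) = -7 + (W - 26)/(23 + (10 + 2*G)) = -7 + (-26 + W)/(33 + 2*G))
(-2317 + F(j(-3, 8), -28)) + 2045 = (-2317 + (-257 - 6 - 14*(-28))/(33 + 2*(-28))) + 2045 = (-2317 + (-257 - 6 + 392)/(33 - 56)) + 2045 = (-2317 + 129/(-23)) + 2045 = (-2317 - 1/23*129) + 2045 = (-2317 - 129/23) + 2045 = -53420/23 + 2045 = -6385/23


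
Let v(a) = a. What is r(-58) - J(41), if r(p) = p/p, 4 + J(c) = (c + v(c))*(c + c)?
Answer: -6719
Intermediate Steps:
J(c) = -4 + 4*c² (J(c) = -4 + (c + c)*(c + c) = -4 + (2*c)*(2*c) = -4 + 4*c²)
r(p) = 1
r(-58) - J(41) = 1 - (-4 + 4*41²) = 1 - (-4 + 4*1681) = 1 - (-4 + 6724) = 1 - 1*6720 = 1 - 6720 = -6719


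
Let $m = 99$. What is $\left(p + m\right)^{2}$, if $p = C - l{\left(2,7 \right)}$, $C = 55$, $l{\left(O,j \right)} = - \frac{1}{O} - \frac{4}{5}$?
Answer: $\frac{2411809}{100} \approx 24118.0$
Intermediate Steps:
$l{\left(O,j \right)} = - \frac{4}{5} - \frac{1}{O}$ ($l{\left(O,j \right)} = - \frac{1}{O} - \frac{4}{5} = - \frac{4}{5} - \frac{1}{O}$)
$p = \frac{563}{10}$ ($p = 55 - \left(- \frac{4}{5} - \frac{1}{2}\right) = 55 - - \frac{13}{10} = 55 + \frac{13}{10} = \frac{563}{10} \approx 56.3$)
$\left(p + m\right)^{2} = \left(\frac{563}{10} + 99\right)^{2} = \left(\frac{1553}{10}\right)^{2} = \frac{2411809}{100}$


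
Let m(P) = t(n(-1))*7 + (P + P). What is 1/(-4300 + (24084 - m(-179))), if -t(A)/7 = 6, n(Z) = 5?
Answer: 1/20436 ≈ 4.8933e-5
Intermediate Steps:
t(A) = -42 (t(A) = -7*6 = -42)
m(P) = -294 + 2*P (m(P) = -42*7 + (P + P) = -294 + 2*P)
1/(-4300 + (24084 - m(-179))) = 1/(-4300 + (24084 - (-294 + 2*(-179)))) = 1/(-4300 + (24084 - (-294 - 358))) = 1/(-4300 + (24084 - 1*(-652))) = 1/(-4300 + (24084 + 652)) = 1/(-4300 + 24736) = 1/20436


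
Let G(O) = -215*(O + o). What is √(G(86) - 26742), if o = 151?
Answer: 3*I*√8633 ≈ 278.74*I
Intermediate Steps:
G(O) = -32465 - 215*O (G(O) = -215*(O + 151) = -215*(151 + O) = -32465 - 215*O)
√(G(86) - 26742) = √((-32465 - 215*86) - 26742) = √((-32465 - 18490) - 26742) = √(-50955 - 26742) = √(-77697) = 3*I*√8633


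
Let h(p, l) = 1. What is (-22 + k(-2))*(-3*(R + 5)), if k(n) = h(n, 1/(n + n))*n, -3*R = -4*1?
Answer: 456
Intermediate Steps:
R = 4/3 (R = -(-4)/3 = -⅓*(-4) = 4/3 ≈ 1.3333)
k(n) = n (k(n) = 1*n = n)
(-22 + k(-2))*(-3*(R + 5)) = (-22 - 2)*(-3*(4/3 + 5)) = -(-72)*19/3 = -24*(-19) = 456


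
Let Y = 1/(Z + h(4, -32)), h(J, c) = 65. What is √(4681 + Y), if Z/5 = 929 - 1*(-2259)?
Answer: √1199085093030/16005 ≈ 68.418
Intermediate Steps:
Z = 15940 (Z = 5*(929 - 1*(-2259)) = 5*(929 + 2259) = 5*3188 = 15940)
Y = 1/16005 (Y = 1/(15940 + 65) = 1/16005 ≈ 6.2480e-5)
√(4681 + Y) = √(4681 + 1/16005) = √(74919406/16005) = √1199085093030/16005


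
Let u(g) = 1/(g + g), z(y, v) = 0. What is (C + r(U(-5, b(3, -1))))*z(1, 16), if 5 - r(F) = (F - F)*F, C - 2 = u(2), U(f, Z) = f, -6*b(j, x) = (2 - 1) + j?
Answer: 0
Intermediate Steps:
b(j, x) = -1/6 - j/6 (b(j, x) = -((2 - 1) + j)/6 = -(1 + j)/6 = -1/6 - j/6)
u(g) = 1/(2*g)
C = 9/4 (C = 2 + (1/2)/2 = 2 + (1/2)*(1/2) = 2 + 1/4 = 9/4 ≈ 2.2500)
r(F) = 5 (r(F) = 5 - (F - F)*F = 5 - 0*F = 5 - 1*0 = 5 + 0 = 5)
(C + r(U(-5, b(3, -1))))*z(1, 16) = (9/4 + 5)*0 = (29/4)*0 = 0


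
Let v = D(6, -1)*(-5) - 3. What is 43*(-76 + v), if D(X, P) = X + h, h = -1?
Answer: -4472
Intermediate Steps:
D(X, P) = -1 + X (D(X, P) = X - 1 = -1 + X)
v = -28 (v = (-1 + 6)*(-5) - 3 = 5*(-5) - 3 = -25 - 3 = -28)
43*(-76 + v) = 43*(-76 - 28) = 43*(-104) = -4472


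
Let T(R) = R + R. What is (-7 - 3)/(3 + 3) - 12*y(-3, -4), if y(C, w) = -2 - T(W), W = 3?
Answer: 283/3 ≈ 94.333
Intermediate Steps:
T(R) = 2*R
y(C, w) = -8 (y(C, w) = -2 - 2*3 = -2 - 1*6 = -2 - 6 = -8)
(-7 - 3)/(3 + 3) - 12*y(-3, -4) = (-7 - 3)/(3 + 3) - 12*(-8) = -10/6 + 96 = -10*⅙ + 96 = -5/3 + 96 = 283/3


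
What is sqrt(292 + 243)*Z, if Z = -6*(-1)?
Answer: 6*sqrt(535) ≈ 138.78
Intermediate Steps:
Z = 6
sqrt(292 + 243)*Z = sqrt(292 + 243)*6 = sqrt(535)*6 = 6*sqrt(535)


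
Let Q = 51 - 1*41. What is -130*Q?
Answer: -1300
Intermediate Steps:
Q = 10 (Q = 51 - 41 = 10)
-130*Q = -130*10 = -1300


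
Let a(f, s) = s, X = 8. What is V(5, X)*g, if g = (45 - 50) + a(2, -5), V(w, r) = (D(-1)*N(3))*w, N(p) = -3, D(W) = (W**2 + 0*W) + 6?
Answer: 1050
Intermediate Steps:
D(W) = 6 + W**2 (D(W) = (W**2 + 0) + 6 = W**2 + 6 = 6 + W**2)
V(w, r) = -21*w (V(w, r) = ((6 + (-1)**2)*(-3))*w = ((6 + 1)*(-3))*w = (7*(-3))*w = -21*w)
g = -10 (g = (45 - 50) - 5 = -5 - 5 = -10)
V(5, X)*g = -21*5*(-10) = -105*(-10) = 1050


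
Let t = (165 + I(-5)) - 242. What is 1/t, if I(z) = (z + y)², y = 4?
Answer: -1/76 ≈ -0.013158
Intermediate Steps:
I(z) = (4 + z)² (I(z) = (z + 4)² = (4 + z)²)
t = -76 (t = (165 + (4 - 5)²) - 242 = (165 + (-1)²) - 242 = (165 + 1) - 242 = 166 - 242 = -76)
1/t = 1/(-76) = -1/76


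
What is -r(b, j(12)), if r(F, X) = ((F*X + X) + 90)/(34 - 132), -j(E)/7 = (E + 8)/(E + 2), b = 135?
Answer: -635/49 ≈ -12.959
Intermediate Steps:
j(E) = -7*(8 + E)/(2 + E) (j(E) = -7*(E + 8)/(E + 2) = -7*(8 + E)/(2 + E))
r(F, X) = -45/49 - X/98 - F*X/98 (r(F, X) = ((X + F*X) + 90)/(-98) = (90 + X + F*X)*(-1/98) = -45/49 - X/98 - F*X/98)
-r(b, j(12)) = -(-45/49 - (-8 - 1*12)/(14*(2 + 12)) - 1/98*135*7*(-8 - 1*12)/(2 + 12)) = -(-45/49 - (-8 - 12)/(14*14) - 1/98*135*7*(-8 - 12)/14) = -(-45/49 - (-20)/(14*14) - 1/98*135*7*(1/14)*(-20)) = -(-45/49 - 1/98*(-10) - 1/98*135*(-10)) = -(-45/49 + 5/49 + 675/49) = -1*635/49 = -635/49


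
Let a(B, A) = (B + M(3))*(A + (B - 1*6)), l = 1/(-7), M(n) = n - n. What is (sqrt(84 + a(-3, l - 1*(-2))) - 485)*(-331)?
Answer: 160535 - 993*sqrt(574)/7 ≈ 1.5714e+5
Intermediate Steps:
M(n) = 0
l = -1/7 ≈ -0.14286
a(B, A) = B*(-6 + A + B) (a(B, A) = (B + 0)*(A + (B - 1*6)) = B*(A + (B - 6)) = B*(A + (-6 + B)) = B*(-6 + A + B))
(sqrt(84 + a(-3, l - 1*(-2))) - 485)*(-331) = (sqrt(84 - 3*(-6 + (-1/7 - 1*(-2)) - 3)) - 485)*(-331) = (sqrt(84 - 3*(-6 + (-1/7 + 2) - 3)) - 485)*(-331) = (sqrt(84 - 3*(-6 + 13/7 - 3)) - 485)*(-331) = (sqrt(84 - 3*(-50/7)) - 485)*(-331) = (sqrt(84 + 150/7) - 485)*(-331) = (sqrt(738/7) - 485)*(-331) = (3*sqrt(574)/7 - 485)*(-331) = (-485 + 3*sqrt(574)/7)*(-331) = 160535 - 993*sqrt(574)/7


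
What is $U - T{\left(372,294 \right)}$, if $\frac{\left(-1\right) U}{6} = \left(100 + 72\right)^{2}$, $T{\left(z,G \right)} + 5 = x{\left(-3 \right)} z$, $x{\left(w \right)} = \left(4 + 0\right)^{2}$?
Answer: $-183451$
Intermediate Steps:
$x{\left(w \right)} = 16$ ($x{\left(w \right)} = 4^{2} = 16$)
$T{\left(z,G \right)} = -5 + 16 z$
$U = -177504$ ($U = - 6 \left(100 + 72\right)^{2} = - 6 \cdot 172^{2} = \left(-6\right) 29584 = -177504$)
$U - T{\left(372,294 \right)} = -177504 - \left(-5 + 16 \cdot 372\right) = -177504 - \left(-5 + 5952\right) = -177504 - 5947 = -183451$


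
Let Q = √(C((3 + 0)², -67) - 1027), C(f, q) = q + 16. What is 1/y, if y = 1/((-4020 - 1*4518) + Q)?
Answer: -8538 + 7*I*√22 ≈ -8538.0 + 32.833*I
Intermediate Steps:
C(f, q) = 16 + q
Q = 7*I*√22 (Q = √((16 - 67) - 1027) = √(-51 - 1027) = √(-1078) = 7*I*√22 ≈ 32.833*I)
y = 1/(-8538 + 7*I*√22) (y = 1/((-4020 - 1*4518) + 7*I*√22) = 1/((-4020 - 4518) + 7*I*√22) = 1/(-8538 + 7*I*√22) ≈ -0.00011712 - 4.504e-7*I)
1/y = 1/(-4269/36449261 - 7*I*√22/72898522)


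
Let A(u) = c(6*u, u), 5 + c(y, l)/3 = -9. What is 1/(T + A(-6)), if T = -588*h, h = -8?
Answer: 1/4662 ≈ 0.00021450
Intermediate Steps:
c(y, l) = -42 (c(y, l) = -15 + 3*(-9) = -15 - 27 = -42)
A(u) = -42
T = 4704 (T = -588*(-8) = 4704)
1/(T + A(-6)) = 1/(4704 - 42) = 1/4662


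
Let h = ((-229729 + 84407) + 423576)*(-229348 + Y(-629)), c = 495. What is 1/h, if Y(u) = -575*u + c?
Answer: 1/36958252788 ≈ 2.7058e-11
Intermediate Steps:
Y(u) = 495 - 575*u (Y(u) = -575*u + 495 = 495 - 575*u)
h = 36958252788 (h = ((-229729 + 84407) + 423576)*(-229348 + (495 - 575*(-629))) = (-145322 + 423576)*(-229348 + (495 + 361675)) = 278254*(-229348 + 362170) = 278254*132822 = 36958252788)
1/h = 1/36958252788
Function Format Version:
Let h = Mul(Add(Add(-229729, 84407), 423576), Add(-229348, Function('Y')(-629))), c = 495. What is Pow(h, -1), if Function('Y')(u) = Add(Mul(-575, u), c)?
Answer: Rational(1, 36958252788) ≈ 2.7058e-11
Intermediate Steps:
Function('Y')(u) = Add(495, Mul(-575, u)) (Function('Y')(u) = Add(Mul(-575, u), 495) = Add(495, Mul(-575, u)))
h = 36958252788 (h = Mul(Add(Add(-229729, 84407), 423576), Add(-229348, Add(495, Mul(-575, -629)))) = Mul(Add(-145322, 423576), Add(-229348, Add(495, 361675))) = Mul(278254, Add(-229348, 362170)) = Mul(278254, 132822) = 36958252788)
Pow(h, -1) = Pow(36958252788, -1) = Rational(1, 36958252788)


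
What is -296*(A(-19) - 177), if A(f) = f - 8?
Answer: 60384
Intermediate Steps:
A(f) = -8 + f
-296*(A(-19) - 177) = -296*((-8 - 19) - 177) = -296*(-27 - 177) = -296*(-204) = 60384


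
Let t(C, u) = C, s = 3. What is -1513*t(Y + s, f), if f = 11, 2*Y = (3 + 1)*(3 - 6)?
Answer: 4539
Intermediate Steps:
Y = -6 (Y = ((3 + 1)*(3 - 6))/2 = (4*(-3))/2 = (½)*(-12) = -6)
-1513*t(Y + s, f) = -1513*(-6 + 3) = -1513*(-3) = 4539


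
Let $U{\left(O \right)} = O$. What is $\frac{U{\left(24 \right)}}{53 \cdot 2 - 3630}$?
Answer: $- \frac{6}{881} \approx -0.0068104$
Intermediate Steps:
$\frac{U{\left(24 \right)}}{53 \cdot 2 - 3630} = \frac{24}{53 \cdot 2 - 3630} = \frac{24}{106 - 3630} = \frac{24}{-3524} = 24 \left(- \frac{1}{3524}\right) = - \frac{6}{881}$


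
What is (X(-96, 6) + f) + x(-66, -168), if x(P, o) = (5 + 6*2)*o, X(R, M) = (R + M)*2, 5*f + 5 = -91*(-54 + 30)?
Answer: -13001/5 ≈ -2600.2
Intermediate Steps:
f = 2179/5 (f = -1 + (-91*(-54 + 30))/5 = -1 + (-91*(-24))/5 = -1 + (⅕)*2184 = -1 + 2184/5 = 2179/5 ≈ 435.80)
X(R, M) = 2*M + 2*R (X(R, M) = (M + R)*2 = 2*M + 2*R)
x(P, o) = 17*o (x(P, o) = (5 + 12)*o = 17*o)
(X(-96, 6) + f) + x(-66, -168) = ((2*6 + 2*(-96)) + 2179/5) + 17*(-168) = ((12 - 192) + 2179/5) - 2856 = (-180 + 2179/5) - 2856 = 1279/5 - 2856 = -13001/5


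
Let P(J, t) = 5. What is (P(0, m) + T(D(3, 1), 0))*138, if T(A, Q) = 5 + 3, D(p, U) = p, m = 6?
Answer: 1794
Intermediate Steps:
T(A, Q) = 8
(P(0, m) + T(D(3, 1), 0))*138 = (5 + 8)*138 = 13*138 = 1794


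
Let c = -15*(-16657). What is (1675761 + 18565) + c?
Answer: 1944181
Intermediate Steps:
c = 249855
(1675761 + 18565) + c = (1675761 + 18565) + 249855 = 1694326 + 249855 = 1944181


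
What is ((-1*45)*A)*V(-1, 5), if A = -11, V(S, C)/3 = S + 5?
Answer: 5940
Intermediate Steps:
V(S, C) = 15 + 3*S (V(S, C) = 3*(S + 5) = 3*(5 + S) = 15 + 3*S)
((-1*45)*A)*V(-1, 5) = (-1*45*(-11))*(15 + 3*(-1)) = (-45*(-11))*(15 - 3) = 495*12 = 5940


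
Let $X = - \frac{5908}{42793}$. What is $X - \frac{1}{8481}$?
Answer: $- \frac{50148541}{362927433} \approx -0.13818$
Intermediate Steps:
$X = - \frac{5908}{42793}$ ($X = \left(-5908\right) \frac{1}{42793} = - \frac{5908}{42793} \approx -0.13806$)
$X - \frac{1}{8481} = - \frac{5908}{42793} - \frac{1}{8481} = - \frac{50148541}{362927433}$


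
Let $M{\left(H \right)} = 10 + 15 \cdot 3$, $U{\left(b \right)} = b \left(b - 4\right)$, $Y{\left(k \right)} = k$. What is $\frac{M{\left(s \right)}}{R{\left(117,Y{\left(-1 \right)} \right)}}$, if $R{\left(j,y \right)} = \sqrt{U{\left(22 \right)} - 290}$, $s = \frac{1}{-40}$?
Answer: $\frac{55 \sqrt{106}}{106} \approx 5.3421$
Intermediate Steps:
$s = - \frac{1}{40} \approx -0.025$
$U{\left(b \right)} = b \left(-4 + b\right)$
$R{\left(j,y \right)} = \sqrt{106}$ ($R{\left(j,y \right)} = \sqrt{22 \left(-4 + 22\right) - 290} = \sqrt{22 \cdot 18 - 290} = \sqrt{396 - 290} = \sqrt{106}$)
$M{\left(H \right)} = 55$ ($M{\left(H \right)} = 10 + 45 = 55$)
$\frac{M{\left(s \right)}}{R{\left(117,Y{\left(-1 \right)} \right)}} = \frac{55}{\sqrt{106}} = 55 \frac{\sqrt{106}}{106} = \frac{55 \sqrt{106}}{106}$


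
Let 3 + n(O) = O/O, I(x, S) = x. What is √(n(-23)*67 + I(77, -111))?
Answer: I*√57 ≈ 7.5498*I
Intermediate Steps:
n(O) = -2 (n(O) = -3 + O/O = -3 + 1 = -2)
√(n(-23)*67 + I(77, -111)) = √(-2*67 + 77) = √(-134 + 77) = √(-57) = I*√57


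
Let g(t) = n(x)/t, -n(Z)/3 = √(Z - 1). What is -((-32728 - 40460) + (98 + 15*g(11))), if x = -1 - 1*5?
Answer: 73090 + 45*I*√7/11 ≈ 73090.0 + 10.824*I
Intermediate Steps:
x = -6 (x = -1 - 5 = -6)
n(Z) = -3*√(-1 + Z) (n(Z) = -3*√(Z - 1) = -3*√(-1 + Z))
g(t) = -3*I*√7/t (g(t) = (-3*√(-1 - 6))/t = (-3*I*√7)/t = -3*I*√7/t)
-((-32728 - 40460) + (98 + 15*g(11))) = -((-32728 - 40460) + (98 + 15*(-3*I*√7/11))) = -(-73188 + (98 + 15*(-3*I*√7*1/11))) = -(-73188 + (98 + 15*(-3*I*√7/11))) = -(-73188 + (98 - 45*I*√7/11)) = -(-73090 - 45*I*√7/11) = 73090 + 45*I*√7/11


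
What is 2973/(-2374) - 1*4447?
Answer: -10560151/2374 ≈ -4448.3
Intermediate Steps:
2973/(-2374) - 1*4447 = 2973*(-1/2374) - 4447 = -2973/2374 - 4447 = -10560151/2374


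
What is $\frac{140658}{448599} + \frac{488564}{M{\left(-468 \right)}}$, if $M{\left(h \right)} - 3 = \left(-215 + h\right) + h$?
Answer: $- \frac{18250653871}{42915971} \approx -425.26$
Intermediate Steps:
$M{\left(h \right)} = -212 + 2 h$ ($M{\left(h \right)} = 3 + \left(\left(-215 + h\right) + h\right) = 3 + \left(-215 + 2 h\right) = -212 + 2 h$)
$\frac{140658}{448599} + \frac{488564}{M{\left(-468 \right)}} = \frac{140658}{448599} + \frac{488564}{-212 + 2 \left(-468\right)} = 140658 \cdot \frac{1}{448599} + \frac{488564}{-212 - 936} = \frac{46886}{149533} + \frac{488564}{-1148} = \frac{46886}{149533} + 488564 \left(- \frac{1}{1148}\right) = \frac{46886}{149533} - \frac{122141}{287} = - \frac{18250653871}{42915971}$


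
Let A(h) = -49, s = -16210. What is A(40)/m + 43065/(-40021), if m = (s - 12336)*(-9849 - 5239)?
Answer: -2649740808307/2462446666144 ≈ -1.0761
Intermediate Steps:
m = 430702048 (m = (-16210 - 12336)*(-9849 - 5239) = -28546*(-15088) = 430702048)
A(40)/m + 43065/(-40021) = -49/430702048 + 43065/(-40021) = -49*1/430702048 + 43065*(-1/40021) = -7/61528864 - 43065/40021 = -2649740808307/2462446666144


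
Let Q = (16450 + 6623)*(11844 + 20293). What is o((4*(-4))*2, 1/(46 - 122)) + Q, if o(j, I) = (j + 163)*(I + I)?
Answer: 28176885907/38 ≈ 7.4150e+8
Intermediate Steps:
o(j, I) = 2*I*(163 + j) (o(j, I) = (163 + j)*(2*I) = 2*I*(163 + j))
Q = 741497001 (Q = 23073*32137 = 741497001)
o((4*(-4))*2, 1/(46 - 122)) + Q = 2*(163 + (4*(-4))*2)/(46 - 122) + 741497001 = 2*(163 - 16*2)/(-76) + 741497001 = 2*(-1/76)*(163 - 32) + 741497001 = 2*(-1/76)*131 + 741497001 = -131/38 + 741497001 = 28176885907/38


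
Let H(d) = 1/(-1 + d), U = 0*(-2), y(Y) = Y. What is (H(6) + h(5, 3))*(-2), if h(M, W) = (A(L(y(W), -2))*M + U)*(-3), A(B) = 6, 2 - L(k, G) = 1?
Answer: 898/5 ≈ 179.60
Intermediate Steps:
L(k, G) = 1 (L(k, G) = 2 - 1*1 = 2 - 1 = 1)
U = 0
h(M, W) = -18*M (h(M, W) = (6*M + 0)*(-3) = (6*M)*(-3) = -18*M)
(H(6) + h(5, 3))*(-2) = (1/(-1 + 6) - 18*5)*(-2) = (1/5 - 90)*(-2) = (⅕ - 90)*(-2) = -449/5*(-2) = 898/5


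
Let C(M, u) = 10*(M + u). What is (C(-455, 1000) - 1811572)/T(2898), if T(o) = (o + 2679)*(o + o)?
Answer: -903061/16162146 ≈ -0.055875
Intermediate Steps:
C(M, u) = 10*M + 10*u
T(o) = 2*o*(2679 + o) (T(o) = (2679 + o)*(2*o) = 2*o*(2679 + o))
(C(-455, 1000) - 1811572)/T(2898) = ((10*(-455) + 10*1000) - 1811572)/((2*2898*(2679 + 2898))) = ((-4550 + 10000) - 1811572)/((2*2898*5577)) = (5450 - 1811572)/32324292 = -1806122*1/32324292 = -903061/16162146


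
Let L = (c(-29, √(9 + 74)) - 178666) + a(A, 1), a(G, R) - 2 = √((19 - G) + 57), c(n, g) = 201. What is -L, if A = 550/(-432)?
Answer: 178463 - √100146/36 ≈ 1.7845e+5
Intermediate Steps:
A = -275/216 (A = 550*(-1/432) = -275/216 ≈ -1.2731)
a(G, R) = 2 + √(76 - G) (a(G, R) = 2 + √((19 - G) + 57) = 2 + √(76 - G))
L = -178463 + √100146/36 (L = (201 - 178666) + (2 + √(76 - 1*(-275/216))) = -178465 + (2 + √(76 + 275/216)) = -178465 + (2 + √(16691/216)) = -178465 + (2 + √100146/36) = -178463 + √100146/36 ≈ -1.7845e+5)
-L = -(-178463 + √100146/36) = 178463 - √100146/36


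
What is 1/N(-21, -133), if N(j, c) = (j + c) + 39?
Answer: -1/115 ≈ -0.0086956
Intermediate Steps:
N(j, c) = 39 + c + j (N(j, c) = (c + j) + 39 = 39 + c + j)
1/N(-21, -133) = 1/(39 - 133 - 21) = 1/(-115) = -1/115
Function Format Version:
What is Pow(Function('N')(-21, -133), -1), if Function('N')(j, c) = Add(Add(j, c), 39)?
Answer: Rational(-1, 115) ≈ -0.0086956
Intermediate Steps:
Function('N')(j, c) = Add(39, c, j) (Function('N')(j, c) = Add(Add(c, j), 39) = Add(39, c, j))
Pow(Function('N')(-21, -133), -1) = Pow(Add(39, -133, -21), -1) = Pow(-115, -1) = Rational(-1, 115)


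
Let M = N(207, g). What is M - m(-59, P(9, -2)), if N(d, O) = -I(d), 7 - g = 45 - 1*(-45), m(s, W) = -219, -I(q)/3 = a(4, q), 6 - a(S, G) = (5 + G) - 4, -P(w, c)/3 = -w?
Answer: -387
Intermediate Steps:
P(w, c) = 3*w (P(w, c) = -(-3)*w = 3*w)
a(S, G) = 5 - G (a(S, G) = 6 - ((5 + G) - 4) = 6 - (1 + G) = 6 + (-1 - G) = 5 - G)
I(q) = -15 + 3*q (I(q) = -3*(5 - q) = -15 + 3*q)
g = -83 (g = 7 - (45 - 1*(-45)) = 7 - (45 + 45) = 7 - 1*90 = 7 - 90 = -83)
N(d, O) = 15 - 3*d (N(d, O) = -(-15 + 3*d) = 15 - 3*d)
M = -606 (M = 15 - 3*207 = 15 - 621 = -606)
M - m(-59, P(9, -2)) = -606 - 1*(-219) = -606 + 219 = -387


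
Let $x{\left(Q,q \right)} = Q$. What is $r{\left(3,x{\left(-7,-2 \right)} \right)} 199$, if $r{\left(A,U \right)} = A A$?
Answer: $1791$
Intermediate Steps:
$r{\left(A,U \right)} = A^{2}$
$r{\left(3,x{\left(-7,-2 \right)} \right)} 199 = 3^{2} \cdot 199 = 9 \cdot 199 = 1791$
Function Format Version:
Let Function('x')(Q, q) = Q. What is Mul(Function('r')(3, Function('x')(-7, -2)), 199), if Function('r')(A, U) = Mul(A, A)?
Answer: 1791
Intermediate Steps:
Function('r')(A, U) = Pow(A, 2)
Mul(Function('r')(3, Function('x')(-7, -2)), 199) = Mul(Pow(3, 2), 199) = Mul(9, 199) = 1791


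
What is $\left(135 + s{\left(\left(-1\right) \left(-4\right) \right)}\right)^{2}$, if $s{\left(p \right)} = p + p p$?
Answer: $24025$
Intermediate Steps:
$s{\left(p \right)} = p + p^{2}$
$\left(135 + s{\left(\left(-1\right) \left(-4\right) \right)}\right)^{2} = \left(135 + \left(-1\right) \left(-4\right) \left(1 - -4\right)\right)^{2} = \left(135 + 4 \left(1 + 4\right)\right)^{2} = \left(135 + 4 \cdot 5\right)^{2} = \left(135 + 20\right)^{2} = 155^{2} = 24025$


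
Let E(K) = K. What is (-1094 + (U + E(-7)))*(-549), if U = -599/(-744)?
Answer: 149793735/248 ≈ 6.0401e+5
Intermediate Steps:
U = 599/744 (U = -599*(-1/744) = 599/744 ≈ 0.80511)
(-1094 + (U + E(-7)))*(-549) = (-1094 + (599/744 - 7))*(-549) = (-1094 - 4609/744)*(-549) = -818545/744*(-549) = 149793735/248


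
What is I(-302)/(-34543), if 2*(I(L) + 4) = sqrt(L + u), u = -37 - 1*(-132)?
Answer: 4/34543 - 3*I*sqrt(23)/69086 ≈ 0.0001158 - 0.00020825*I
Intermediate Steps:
u = 95 (u = -37 + 132 = 95)
I(L) = -4 + sqrt(95 + L)/2 (I(L) = -4 + sqrt(L + 95)/2 = -4 + sqrt(95 + L)/2)
I(-302)/(-34543) = (-4 + sqrt(95 - 302)/2)/(-34543) = (-4 + sqrt(-207)/2)*(-1/34543) = (-4 + (3*I*sqrt(23))/2)*(-1/34543) = (-4 + 3*I*sqrt(23)/2)*(-1/34543) = 4/34543 - 3*I*sqrt(23)/69086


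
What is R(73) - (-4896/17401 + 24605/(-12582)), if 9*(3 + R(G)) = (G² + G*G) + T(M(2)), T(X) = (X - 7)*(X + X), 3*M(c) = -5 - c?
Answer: 780496124717/656818146 ≈ 1188.3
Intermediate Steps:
M(c) = -5/3 - c/3 (M(c) = (-5 - c)/3 = -5/3 - c/3)
T(X) = 2*X*(-7 + X) (T(X) = (-7 + X)*(2*X) = 2*X*(-7 + X))
R(G) = 149/81 + 2*G²/9 (R(G) = -3 + ((G² + G*G) + 2*(-5/3 - ⅓*2)*(-7 + (-5/3 - ⅓*2)))/9 = -3 + ((G² + G²) + 2*(-5/3 - ⅔)*(-7 + (-5/3 - ⅔)))/9 = -3 + (2*G² + 2*(-7/3)*(-7 - 7/3))/9 = -3 + (2*G² + 2*(-7/3)*(-28/3))/9 = -3 + (2*G² + 392/9)/9 = -3 + (392/9 + 2*G²)/9 = -3 + (392/81 + 2*G²/9) = 149/81 + 2*G²/9)
R(73) - (-4896/17401 + 24605/(-12582)) = (149/81 + (2/9)*73²) - (-4896/17401 + 24605/(-12582)) = (149/81 + (2/9)*5329) - (-4896*1/17401 + 24605*(-1/12582)) = (149/81 + 10658/9) - (-4896/17401 - 24605/12582) = 96071/81 - 1*(-489753077/218939382) = 96071/81 + 489753077/218939382 = 780496124717/656818146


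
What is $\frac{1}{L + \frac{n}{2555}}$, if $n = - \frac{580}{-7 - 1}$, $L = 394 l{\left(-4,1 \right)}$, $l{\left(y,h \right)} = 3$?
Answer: $\frac{1022}{1208033} \approx 0.000846$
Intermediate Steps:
$L = 1182$ ($L = 394 \cdot 3 = 1182$)
$n = \frac{145}{2}$ ($n = - \frac{580}{-8} = \left(-580\right) \left(- \frac{1}{8}\right) = \frac{145}{2} \approx 72.5$)
$\frac{1}{L + \frac{n}{2555}} = \frac{1}{1182 + \frac{145}{2 \cdot 2555}} = \frac{1}{1182 + \frac{145}{2} \cdot \frac{1}{2555}} = \frac{1}{1182 + \frac{29}{1022}} = \frac{1}{\frac{1208033}{1022}} = \frac{1022}{1208033}$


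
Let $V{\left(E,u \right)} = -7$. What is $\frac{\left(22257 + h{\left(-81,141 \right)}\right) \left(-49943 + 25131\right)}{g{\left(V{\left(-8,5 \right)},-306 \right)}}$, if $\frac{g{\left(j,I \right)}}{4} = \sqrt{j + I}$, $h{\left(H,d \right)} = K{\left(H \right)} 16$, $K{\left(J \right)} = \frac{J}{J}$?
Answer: $\frac{138159419 i \sqrt{313}}{313} \approx 7.8092 \cdot 10^{6} i$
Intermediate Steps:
$K{\left(J \right)} = 1$
$h{\left(H,d \right)} = 16$ ($h{\left(H,d \right)} = 1 \cdot 16 = 16$)
$g{\left(j,I \right)} = 4 \sqrt{I + j}$ ($g{\left(j,I \right)} = 4 \sqrt{j + I} = 4 \sqrt{I + j}$)
$\frac{\left(22257 + h{\left(-81,141 \right)}\right) \left(-49943 + 25131\right)}{g{\left(V{\left(-8,5 \right)},-306 \right)}} = \frac{\left(22257 + 16\right) \left(-49943 + 25131\right)}{4 \sqrt{-306 - 7}} = \frac{22273 \left(-24812\right)}{4 \sqrt{-313}} = - \frac{552637676}{4 i \sqrt{313}} = - 552637676 \left(- \frac{i \sqrt{313}}{1252}\right) = \frac{138159419 i \sqrt{313}}{313}$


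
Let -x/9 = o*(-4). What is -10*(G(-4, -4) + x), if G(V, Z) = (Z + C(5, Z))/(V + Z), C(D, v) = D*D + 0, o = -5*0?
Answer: 105/4 ≈ 26.250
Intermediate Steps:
o = 0
x = 0 (x = -0*(-4) = -9*0 = 0)
C(D, v) = D² (C(D, v) = D² + 0 = D²)
G(V, Z) = (25 + Z)/(V + Z) (G(V, Z) = (Z + 5²)/(V + Z) = (Z + 25)/(V + Z) = (25 + Z)/(V + Z))
-10*(G(-4, -4) + x) = -10*((25 - 4)/(-4 - 4) + 0) = -10*(21/(-8) + 0) = -10*(-⅛*21 + 0) = -10*(-21/8 + 0) = -10*(-21/8) = 105/4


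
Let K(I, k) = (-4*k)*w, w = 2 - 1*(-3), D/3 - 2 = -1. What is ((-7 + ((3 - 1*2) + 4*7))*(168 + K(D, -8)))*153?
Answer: 1104048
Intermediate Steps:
D = 3 (D = 6 + 3*(-1) = 6 - 3 = 3)
w = 5 (w = 2 + 3 = 5)
K(I, k) = -20*k (K(I, k) = -4*k*5 = -20*k)
((-7 + ((3 - 1*2) + 4*7))*(168 + K(D, -8)))*153 = ((-7 + ((3 - 1*2) + 4*7))*(168 - 20*(-8)))*153 = ((-7 + ((3 - 2) + 28))*(168 + 160))*153 = ((-7 + (1 + 28))*328)*153 = ((-7 + 29)*328)*153 = (22*328)*153 = 7216*153 = 1104048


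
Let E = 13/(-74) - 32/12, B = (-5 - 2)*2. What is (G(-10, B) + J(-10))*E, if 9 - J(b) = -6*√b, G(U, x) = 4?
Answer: -8203/222 - 631*I*√10/37 ≈ -36.95 - 53.93*I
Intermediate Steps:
B = -14 (B = -7*2 = -14)
E = -631/222 (E = 13*(-1/74) - 32*1/12 = -13/74 - 8/3 = -631/222 ≈ -2.8423)
J(b) = 9 + 6*√b (J(b) = 9 - (-6)*√b = 9 + 6*√b)
(G(-10, B) + J(-10))*E = (4 + (9 + 6*√(-10)))*(-631/222) = (4 + (9 + 6*(I*√10)))*(-631/222) = (4 + (9 + 6*I*√10))*(-631/222) = (13 + 6*I*√10)*(-631/222) = -8203/222 - 631*I*√10/37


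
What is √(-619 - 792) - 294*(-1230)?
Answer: 361620 + I*√1411 ≈ 3.6162e+5 + 37.563*I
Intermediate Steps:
√(-619 - 792) - 294*(-1230) = √(-1411) + 361620 = I*√1411 + 361620 = 361620 + I*√1411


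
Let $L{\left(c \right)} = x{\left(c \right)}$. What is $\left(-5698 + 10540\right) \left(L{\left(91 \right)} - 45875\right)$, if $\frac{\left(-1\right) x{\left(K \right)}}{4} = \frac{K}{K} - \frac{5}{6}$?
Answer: $-222129978$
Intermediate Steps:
$x{\left(K \right)} = - \frac{2}{3}$ ($x{\left(K \right)} = - 4 \left(\frac{K}{K} - \frac{5}{6}\right) = - 4 \left(1 - \frac{5}{6}\right) = \left(-4\right) \frac{1}{6} = - \frac{2}{3}$)
$L{\left(c \right)} = - \frac{2}{3}$
$\left(-5698 + 10540\right) \left(L{\left(91 \right)} - 45875\right) = \left(-5698 + 10540\right) \left(- \frac{2}{3} - 45875\right) = 4842 \left(- \frac{137627}{3}\right) = -222129978$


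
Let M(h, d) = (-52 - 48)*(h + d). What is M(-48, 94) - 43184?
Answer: -47784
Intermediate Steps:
M(h, d) = -100*d - 100*h (M(h, d) = -100*(d + h) = -100*d - 100*h)
M(-48, 94) - 43184 = (-100*94 - 100*(-48)) - 43184 = (-9400 + 4800) - 43184 = -4600 - 43184 = -47784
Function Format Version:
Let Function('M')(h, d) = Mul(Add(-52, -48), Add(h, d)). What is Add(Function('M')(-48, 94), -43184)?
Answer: -47784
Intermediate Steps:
Function('M')(h, d) = Add(Mul(-100, d), Mul(-100, h)) (Function('M')(h, d) = Mul(-100, Add(d, h)) = Add(Mul(-100, d), Mul(-100, h)))
Add(Function('M')(-48, 94), -43184) = Add(Add(Mul(-100, 94), Mul(-100, -48)), -43184) = Add(Add(-9400, 4800), -43184) = Add(-4600, -43184) = -47784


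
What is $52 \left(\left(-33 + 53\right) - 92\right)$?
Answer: $-3744$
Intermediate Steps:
$52 \left(\left(-33 + 53\right) - 92\right) = 52 \left(20 - 92\right) = 52 \left(-72\right) = -3744$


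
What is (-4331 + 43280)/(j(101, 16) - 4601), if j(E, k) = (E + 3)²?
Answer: 38949/6215 ≈ 6.2669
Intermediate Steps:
j(E, k) = (3 + E)²
(-4331 + 43280)/(j(101, 16) - 4601) = (-4331 + 43280)/((3 + 101)² - 4601) = 38949/(104² - 4601) = 38949/(10816 - 4601) = 38949/6215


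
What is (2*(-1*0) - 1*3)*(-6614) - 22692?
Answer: -2850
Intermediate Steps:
(2*(-1*0) - 1*3)*(-6614) - 22692 = (2*0 - 3)*(-6614) - 22692 = (0 - 3)*(-6614) - 22692 = -3*(-6614) - 22692 = 19842 - 22692 = -2850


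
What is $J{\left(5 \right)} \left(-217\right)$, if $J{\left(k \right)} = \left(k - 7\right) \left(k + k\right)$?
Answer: $4340$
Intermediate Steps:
$J{\left(k \right)} = 2 k \left(-7 + k\right)$ ($J{\left(k \right)} = \left(-7 + k\right) 2 k = 2 k \left(-7 + k\right)$)
$J{\left(5 \right)} \left(-217\right) = 2 \cdot 5 \left(-7 + 5\right) \left(-217\right) = 2 \cdot 5 \left(-2\right) \left(-217\right) = \left(-20\right) \left(-217\right) = 4340$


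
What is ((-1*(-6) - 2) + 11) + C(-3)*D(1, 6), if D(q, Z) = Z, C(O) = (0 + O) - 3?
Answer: -21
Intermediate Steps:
C(O) = -3 + O (C(O) = O - 3 = -3 + O)
((-1*(-6) - 2) + 11) + C(-3)*D(1, 6) = ((-1*(-6) - 2) + 11) + (-3 - 3)*6 = ((6 - 2) + 11) - 6*6 = (4 + 11) - 36 = 15 - 36 = -21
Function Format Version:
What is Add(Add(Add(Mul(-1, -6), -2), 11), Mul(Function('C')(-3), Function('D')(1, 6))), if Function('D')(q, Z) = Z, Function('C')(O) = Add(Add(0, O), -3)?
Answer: -21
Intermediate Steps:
Function('C')(O) = Add(-3, O) (Function('C')(O) = Add(O, -3) = Add(-3, O))
Add(Add(Add(Mul(-1, -6), -2), 11), Mul(Function('C')(-3), Function('D')(1, 6))) = Add(Add(Add(Mul(-1, -6), -2), 11), Mul(Add(-3, -3), 6)) = Add(Add(Add(6, -2), 11), Mul(-6, 6)) = Add(Add(4, 11), -36) = Add(15, -36) = -21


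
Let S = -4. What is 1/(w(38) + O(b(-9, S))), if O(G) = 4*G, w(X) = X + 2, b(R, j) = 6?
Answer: 1/64 ≈ 0.015625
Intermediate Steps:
w(X) = 2 + X
1/(w(38) + O(b(-9, S))) = 1/((2 + 38) + 4*6) = 1/(40 + 24) = 1/64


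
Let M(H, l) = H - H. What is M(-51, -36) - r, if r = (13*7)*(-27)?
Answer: 2457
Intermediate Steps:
M(H, l) = 0
r = -2457 (r = 91*(-27) = -2457)
M(-51, -36) - r = 0 - 1*(-2457) = 0 + 2457 = 2457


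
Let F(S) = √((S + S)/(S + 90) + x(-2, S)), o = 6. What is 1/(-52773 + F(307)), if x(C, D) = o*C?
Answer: -20950881/1105640847163 - 5*I*√65902/1105640847163 ≈ -1.8949e-5 - 1.1609e-9*I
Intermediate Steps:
x(C, D) = 6*C
F(S) = √(-12 + 2*S/(90 + S)) (F(S) = √((S + S)/(S + 90) + 6*(-2)) = √((2*S)/(90 + S) - 12) = √(2*S/(90 + S) - 12) = √(-12 + 2*S/(90 + S)))
1/(-52773 + F(307)) = 1/(-52773 + √10*√((-108 - 1*307)/(90 + 307))) = 1/(-52773 + √10*√((-108 - 307)/397)) = 1/(-52773 + √10*√((1/397)*(-415))) = 1/(-52773 + √10*√(-415/397)) = 1/(-52773 + √10*(I*√164755/397)) = 1/(-52773 + 5*I*√65902/397)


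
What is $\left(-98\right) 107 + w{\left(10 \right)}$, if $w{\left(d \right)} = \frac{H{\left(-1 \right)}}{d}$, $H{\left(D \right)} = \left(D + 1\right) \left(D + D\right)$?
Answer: $-10486$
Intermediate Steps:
$H{\left(D \right)} = 2 D \left(1 + D\right)$ ($H{\left(D \right)} = \left(1 + D\right) 2 D = 2 D \left(1 + D\right)$)
$w{\left(d \right)} = 0$ ($w{\left(d \right)} = \frac{2 \left(-1\right) \left(1 - 1\right)}{d} = \frac{2 \left(-1\right) 0}{d} = \frac{0}{d} = 0$)
$\left(-98\right) 107 + w{\left(10 \right)} = \left(-98\right) 107 + 0 = -10486 + 0 = -10486$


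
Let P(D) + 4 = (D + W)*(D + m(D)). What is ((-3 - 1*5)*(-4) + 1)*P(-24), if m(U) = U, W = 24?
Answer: -132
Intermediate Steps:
P(D) = -4 + 2*D*(24 + D) (P(D) = -4 + (D + 24)*(D + D) = -4 + (24 + D)*(2*D) = -4 + 2*D*(24 + D))
((-3 - 1*5)*(-4) + 1)*P(-24) = ((-3 - 1*5)*(-4) + 1)*(-4 + 2*(-24)² + 48*(-24)) = ((-3 - 5)*(-4) + 1)*(-4 + 2*576 - 1152) = (-8*(-4) + 1)*(-4 + 1152 - 1152) = (32 + 1)*(-4) = 33*(-4) = -132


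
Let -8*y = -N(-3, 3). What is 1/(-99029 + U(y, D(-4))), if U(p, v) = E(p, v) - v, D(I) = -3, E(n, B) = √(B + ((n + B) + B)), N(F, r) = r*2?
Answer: -396104/39224594737 - 2*I*√33/39224594737 ≈ -1.0098e-5 - 2.9291e-10*I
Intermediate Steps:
N(F, r) = 2*r
E(n, B) = √(n + 3*B) (E(n, B) = √(B + ((B + n) + B)) = √(B + (n + 2*B)) = √(n + 3*B))
y = ¾ (y = -(-1)*2*3/8 = -(-1)*6/8 = -⅛*(-6) = ¾ ≈ 0.75000)
U(p, v) = √(p + 3*v) - v
1/(-99029 + U(y, D(-4))) = 1/(-99029 + (√(¾ + 3*(-3)) - 1*(-3))) = 1/(-99029 + (√(¾ - 9) + 3)) = 1/(-99029 + (√(-33/4) + 3)) = 1/(-99029 + (I*√33/2 + 3)) = 1/(-99029 + (3 + I*√33/2)) = 1/(-99026 + I*√33/2)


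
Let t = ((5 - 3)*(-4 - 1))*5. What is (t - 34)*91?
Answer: -7644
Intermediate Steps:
t = -50 (t = (2*(-5))*5 = -10*5 = -50)
(t - 34)*91 = (-50 - 34)*91 = -84*91 = -7644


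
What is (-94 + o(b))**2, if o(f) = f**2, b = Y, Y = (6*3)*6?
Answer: 133864900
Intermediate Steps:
Y = 108 (Y = 18*6 = 108)
b = 108
(-94 + o(b))**2 = (-94 + 108**2)**2 = (-94 + 11664)**2 = 11570**2 = 133864900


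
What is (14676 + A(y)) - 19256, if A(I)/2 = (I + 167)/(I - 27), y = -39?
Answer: -151268/33 ≈ -4583.9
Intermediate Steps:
A(I) = 2*(167 + I)/(-27 + I) (A(I) = 2*((I + 167)/(I - 27)) = 2*((167 + I)/(-27 + I)) = 2*(167 + I)/(-27 + I))
(14676 + A(y)) - 19256 = (14676 + 2*(167 - 39)/(-27 - 39)) - 19256 = (14676 + 2*128/(-66)) - 19256 = (14676 + 2*(-1/66)*128) - 19256 = (14676 - 128/33) - 19256 = 484180/33 - 19256 = -151268/33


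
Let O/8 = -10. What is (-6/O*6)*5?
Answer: 9/4 ≈ 2.2500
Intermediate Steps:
O = -80 (O = 8*(-10) = -80)
(-6/O*6)*5 = (-6/(-80)*6)*5 = (-6*(-1/80)*6)*5 = ((3/40)*6)*5 = (9/20)*5 = 9/4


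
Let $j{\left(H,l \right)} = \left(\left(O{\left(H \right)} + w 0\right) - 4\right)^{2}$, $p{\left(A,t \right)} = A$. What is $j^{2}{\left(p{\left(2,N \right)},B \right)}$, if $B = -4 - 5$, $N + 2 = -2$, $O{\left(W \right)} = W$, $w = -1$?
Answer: $16$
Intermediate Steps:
$N = -4$ ($N = -2 - 2 = -4$)
$B = -9$
$j{\left(H,l \right)} = \left(-4 + H\right)^{2}$ ($j{\left(H,l \right)} = \left(\left(H - 0\right) - 4\right)^{2} = \left(\left(H + 0\right) - 4\right)^{2} = \left(H - 4\right)^{2} = \left(-4 + H\right)^{2}$)
$j^{2}{\left(p{\left(2,N \right)},B \right)} = \left(\left(-4 + 2\right)^{2}\right)^{2} = \left(\left(-2\right)^{2}\right)^{2} = 4^{2} = 16$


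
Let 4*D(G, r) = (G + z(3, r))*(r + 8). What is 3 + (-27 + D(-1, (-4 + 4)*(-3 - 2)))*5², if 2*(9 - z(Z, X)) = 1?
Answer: -297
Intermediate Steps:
z(Z, X) = 17/2 (z(Z, X) = 9 - ½*1 = 9 - ½ = 17/2)
D(G, r) = (8 + r)*(17/2 + G)/4 (D(G, r) = ((G + 17/2)*(r + 8))/4 = ((17/2 + G)*(8 + r))/4 = ((8 + r)*(17/2 + G))/4 = (8 + r)*(17/2 + G)/4)
3 + (-27 + D(-1, (-4 + 4)*(-3 - 2)))*5² = 3 + (-27 + (17 + 2*(-1) + 17*((-4 + 4)*(-3 - 2))/8 + (¼)*(-1)*((-4 + 4)*(-3 - 2))))*5² = 3 + (-27 + (17 - 2 + 17*(0*(-5))/8 + (¼)*(-1)*(0*(-5))))*25 = 3 + (-27 + (17 - 2 + (17/8)*0 + (¼)*(-1)*0))*25 = 3 + (-27 + (17 - 2 + 0 + 0))*25 = 3 + (-27 + 15)*25 = 3 - 12*25 = 3 - 300 = -297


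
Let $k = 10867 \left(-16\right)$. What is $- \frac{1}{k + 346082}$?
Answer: $- \frac{1}{172210} \approx -5.8069 \cdot 10^{-6}$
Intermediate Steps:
$k = -173872$
$- \frac{1}{k + 346082} = - \frac{1}{-173872 + 346082} = - \frac{1}{172210}$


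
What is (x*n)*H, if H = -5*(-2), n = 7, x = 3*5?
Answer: 1050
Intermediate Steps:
x = 15
H = 10
(x*n)*H = (15*7)*10 = 105*10 = 1050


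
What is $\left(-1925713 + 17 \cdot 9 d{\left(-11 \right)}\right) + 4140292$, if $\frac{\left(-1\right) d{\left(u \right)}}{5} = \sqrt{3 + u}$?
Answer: $2214579 - 1530 i \sqrt{2} \approx 2.2146 \cdot 10^{6} - 2163.7 i$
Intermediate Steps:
$d{\left(u \right)} = - 5 \sqrt{3 + u}$
$\left(-1925713 + 17 \cdot 9 d{\left(-11 \right)}\right) + 4140292 = \left(-1925713 + 17 \cdot 9 \left(- 5 \sqrt{3 - 11}\right)\right) + 4140292 = \left(-1925713 + 153 \left(- 5 \sqrt{-8}\right)\right) + 4140292 = \left(-1925713 + 153 \left(- 5 \cdot 2 i \sqrt{2}\right)\right) + 4140292 = \left(-1925713 + 153 \left(- 10 i \sqrt{2}\right)\right) + 4140292 = \left(-1925713 - 1530 i \sqrt{2}\right) + 4140292 = 2214579 - 1530 i \sqrt{2}$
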